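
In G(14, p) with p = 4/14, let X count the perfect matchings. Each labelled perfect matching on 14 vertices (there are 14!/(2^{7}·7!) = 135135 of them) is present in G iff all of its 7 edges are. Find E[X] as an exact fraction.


K_14 has 14!/(2^{7}·7!) = 135135 labelled perfect matchings.
For each such perfect matching H, let X_H = 1 if all 7 edges of H are present in G. Then P[X_H = 1] = p^{7} = (2/7)^{7} = 128/823543.
By linearity: E[X] = Σ_H E[X_H] = 135135 · p^{7} = 135135 · 128/823543 = 2471040/117649.
Numerically: E[X] ≈ 21.

E[X] = 135135 · (2/7)^{7} = 2471040/117649 ≈ 21.


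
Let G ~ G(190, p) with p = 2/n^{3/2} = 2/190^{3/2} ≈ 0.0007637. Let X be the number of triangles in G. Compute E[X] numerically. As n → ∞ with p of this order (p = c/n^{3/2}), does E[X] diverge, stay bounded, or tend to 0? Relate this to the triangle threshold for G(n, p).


Number of potential triangles: C(190, 3) = 1125180.
Each occurs with probability p³ ≈ (0.0007637)³ ≈ 4.453473e-10.
By linearity: E[X] = C(190, 3)·p³ ≈ 1125180 · 4.453473e-10 ≈ 0.0005.
Since α = 3/2 > 1, p = c/n^{3/2} = o(1/n) is below the triangle threshold p ~ 1/n. Asymptotically E[X] ~ (c³/6)·n^{3(1−α)} = (2³/6)·n^{-1.5} → 0, so by Markov's inequality G has no triangles w.h.p.

E[X] ≈ 0.0005; in regime p = Θ(1/n^{3/2}) E[X] tends to 0 (below the triangle threshold p ~ 1/n).


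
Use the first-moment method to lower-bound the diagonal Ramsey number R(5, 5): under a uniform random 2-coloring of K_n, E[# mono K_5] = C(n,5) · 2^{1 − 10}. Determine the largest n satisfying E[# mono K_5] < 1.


We need C(n, 5) · 2^{1 − 10} < 1, i.e. C(n, 5) < 2^{10 − 1} = 512.
Check values of n near the boundary:
  n = 5: C(5, 5) = 1; 1 < 512? YES
  n = 6: C(6, 5) = 6; 6 < 512? YES
  n = 7: C(7, 5) = 21; 21 < 512? YES
  n = 8: C(8, 5) = 56; 56 < 512? YES
  n = 9: C(9, 5) = 126; 126 < 512? YES
  n = 10: C(10, 5) = 252; 252 < 512? YES
  n = 11: C(11, 5) = 462; 462 < 512? YES
  n = 12: C(12, 5) = 792; 792 < 512? NO
  n = 13: C(13, 5) = 1287; 1287 < 512? NO
  n = 14: C(14, 5) = 2002; 2002 < 512? NO
The largest n with C(n, 5) < 512 is n = 11 (where E[X] = 231/256 ≈ 0.9023). Hence R(5, 5) > 11, i.e. R(5, 5) ≥ 12.

Largest n = 11; hence R(5, 5) > 11.


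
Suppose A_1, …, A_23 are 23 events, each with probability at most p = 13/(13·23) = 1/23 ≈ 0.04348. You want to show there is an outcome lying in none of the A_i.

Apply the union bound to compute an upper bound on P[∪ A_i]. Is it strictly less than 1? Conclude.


Union bound: P[∪_{i=1}^{23} A_i] ≤ Σ_i P[A_i] ≤ 23·p = 23·(1/23) = 1.
Numerically: 1 ≈ 1.00000.
Is 1 < 1? NO.
Since the bound 1 is ≥ 1, the union bound is uninformative here; it does NOT by itself certify existence.

23·p = 1 ≈ 1.00000; existence NOT certified by the union bound.


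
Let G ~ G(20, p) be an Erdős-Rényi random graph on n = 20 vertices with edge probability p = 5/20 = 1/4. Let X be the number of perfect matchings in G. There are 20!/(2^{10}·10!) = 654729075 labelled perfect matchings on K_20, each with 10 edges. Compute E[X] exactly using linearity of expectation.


K_20 has 20!/(2^{10}·10!) = 654729075 labelled perfect matchings.
For each such perfect matching H, let X_H = 1 if all 10 edges of H are present in G. Then P[X_H = 1] = p^{10} = (1/4)^{10} = 1/1048576.
Summing the indicators: E[X] = Σ_H E[X_H] = 654729075 · p^{10} = 654729075 · 1/1048576 = 654729075/1048576.
Numerically: E[X] ≈ 624.4.

E[X] = 654729075 · (1/4)^{10} = 654729075/1048576 ≈ 624.4.


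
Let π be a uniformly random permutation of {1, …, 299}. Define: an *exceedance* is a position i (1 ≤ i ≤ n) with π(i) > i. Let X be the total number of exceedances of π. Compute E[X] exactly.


Write X = Σ_{i=1}^{299} X_i, where X_i = 1_{π(i) > i}.
For each fixed i, π(i) is uniform over {1, …, 299} (marginal of a uniform permutation), so P[π(i) > i] = (n − i)/n. Summing: Σ_{i=1}^{299} (n − i)/n = (0 + 1 + … + 298)/299 = 299(299 − 1)/(2·299) = (299 − 1)/2.
Hence E[X] = Σ_{i=1}^{299} (299 − i)/299 = 149 ≈ 149.000.

E[X] = 149 = 149.000.


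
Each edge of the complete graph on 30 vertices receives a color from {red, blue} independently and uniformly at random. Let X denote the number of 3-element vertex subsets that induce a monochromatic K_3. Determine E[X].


Let X = Σ_S X_S over the C(30, 3) = 4060 subsets S of size 3, where X_S = 1 if the K_3 on S is monochromatic.
For a fixed S, the K_3 on S has C(3, 2) = 3 edges. P[all 3 edges red] = (1/2)^3, and likewise for blue, so P[monochromatic] = 2·(1/2)^3 = 2^{1 − 3} = 1/4.
Summing: E[X] = C(30, 3) · 2^{1 − 3} = 4060 · 1/4 = 1015.
Numerically: E[X] ≈ 1015.000.

E[X] = C(30,3)·2^(1−C(3,2)) = 1015 ≈ 1015.000.


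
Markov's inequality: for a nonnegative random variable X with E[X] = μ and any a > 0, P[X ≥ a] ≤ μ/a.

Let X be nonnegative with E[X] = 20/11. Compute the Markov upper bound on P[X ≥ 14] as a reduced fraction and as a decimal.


μ = E[X] = 20/11, a = 14.
Markov: P[X ≥ 14] ≤ μ/a = (20/11)/14 = 10/77.
Numerically: ≈ 0.1299.
(Since a = 14 > μ = 1.8182, the bound 10/77 is < 1 and informative.)

P[X ≥ 14] ≤ 10/77 ≈ 0.1299.


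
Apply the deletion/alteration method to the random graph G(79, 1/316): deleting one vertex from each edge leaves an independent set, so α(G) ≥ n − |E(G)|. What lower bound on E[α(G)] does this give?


E[|E(G)|] = C(79, 2)·p = 3081 · (1/316) = 39/4.
E[α(G)] ≥ n − E[|E(G)|] = 79 − 39/4 = 277/4.
Numerically: ≈ 69.250000.
(This is only a lower bound; the true E[α(G)] may be larger.)

E[α(G)] ≥ 277/4 ≈ 69.250000.


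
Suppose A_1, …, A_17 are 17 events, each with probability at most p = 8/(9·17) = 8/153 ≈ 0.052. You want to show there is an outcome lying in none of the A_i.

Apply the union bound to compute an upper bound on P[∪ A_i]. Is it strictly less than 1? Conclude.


Union bound: P[∪_{i=1}^{17} A_i] ≤ Σ_i P[A_i] ≤ 17·p = 17·(8/153) = 8/9.
Numerically: 8/9 ≈ 0.889.
Is 8/9 < 1? YES.
Since P[∪ A_i] ≤ 8/9 < 1, the complement has P[∩ A_i^c] ≥ 1 − 8/9 = 1/9 > 0, so some outcome avoids every A_i.

17·p = 8/9 ≈ 0.889; existence CERTIFIED by the union bound.


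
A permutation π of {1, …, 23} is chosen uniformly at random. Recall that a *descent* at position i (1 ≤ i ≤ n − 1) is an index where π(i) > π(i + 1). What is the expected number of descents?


Write X = Σ X_I over i = 1, …, 22, with X_I the indicator of one descent.
There are 22 indicators.
For each fixed i, the pair (π(i), π(i+1)) is a uniformly random ordered pair of distinct values from {1, …, 23}; by symmetry P[π(i) > π(i+1)] = 1/2.
By linearity: E[X] = 22 · (1/2) = (23 − 1) · (1/2) = 11 ≈ 11.000.

E[X] = 11 = 11.000.


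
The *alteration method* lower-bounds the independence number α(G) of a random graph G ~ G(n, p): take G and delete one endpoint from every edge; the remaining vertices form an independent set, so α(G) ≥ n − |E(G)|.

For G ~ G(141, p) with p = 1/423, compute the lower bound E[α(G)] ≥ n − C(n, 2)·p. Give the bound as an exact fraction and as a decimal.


E[|E(G)|] = C(141, 2)·p = 9870 · (1/423) = 70/3.
E[α(G)] ≥ n − E[|E(G)|] = 141 − 70/3 = 353/3.
Numerically: ≈ 117.6667.
(This is only a lower bound; the true E[α(G)] may be larger.)

E[α(G)] ≥ 353/3 ≈ 117.6667.


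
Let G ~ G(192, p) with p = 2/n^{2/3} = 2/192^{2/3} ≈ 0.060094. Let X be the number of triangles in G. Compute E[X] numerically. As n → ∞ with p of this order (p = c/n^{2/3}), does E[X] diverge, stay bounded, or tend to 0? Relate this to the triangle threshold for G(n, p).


Number of potential triangles: C(192, 3) = 1161280.
Each occurs with probability p³ ≈ (0.060094)³ ≈ 2.1701389e-04.
By linearity: E[X] = C(192, 3)·p³ ≈ 1161280 · 2.1701389e-04 ≈ 252.01389.
Since α = 2/3 < 1, p = c/n^{2/3} ≫ 1/n is above the triangle threshold p ~ 1/n. Asymptotically E[X] ~ (c³/6)·n^{3(1−α)} = (2³/6)·n^{1} → ∞; triangles are abundant w.h.p.

E[X] ≈ 252.01389; in regime p = Θ(1/n^{2/3}) E[X] diverges (above the triangle threshold p ~ 1/n).


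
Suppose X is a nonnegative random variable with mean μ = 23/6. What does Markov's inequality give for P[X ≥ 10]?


μ = E[X] = 23/6, a = 10.
Markov: P[X ≥ 10] ≤ μ/a = (23/6)/10 = 23/60.
Numerically: ≈ 0.383.
(Since a = 10 > μ = 3.833, the bound 23/60 is < 1 and informative.)

P[X ≥ 10] ≤ 23/60 ≈ 0.383.


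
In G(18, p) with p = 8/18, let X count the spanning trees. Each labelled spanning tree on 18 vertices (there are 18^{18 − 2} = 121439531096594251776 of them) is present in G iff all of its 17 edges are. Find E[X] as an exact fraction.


K_18 has 18^{18 − 2} = 121439531096594251776 labelled spanning trees.
For each such spanning tree H, let X_H = 1 if all 17 edges of H are present in G. Then P[X_H = 1] = p^{17} = (4/9)^{17} = 17179869184/16677181699666569.
Summing the indicators: E[X] = Σ_H E[X_H] = 121439531096594251776 · p^{17} = 121439531096594251776 · 17179869184/16677181699666569 = 1125899906842624/9.
Numerically: E[X] ≈ 1.25e+14.

E[X] = 121439531096594251776 · (4/9)^{17} = 1125899906842624/9 ≈ 1.25e+14.


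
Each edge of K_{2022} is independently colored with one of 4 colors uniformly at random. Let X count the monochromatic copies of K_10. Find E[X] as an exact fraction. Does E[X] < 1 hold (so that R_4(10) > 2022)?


E[X] = C(2022, 10) · 4^{1 − 45} = 307870445231474093395937796 · 4^{−44} = 307870445231474093395937796/309485009821345068724781056.
As a reduced fraction: E[X] = 76967611307868523348984449/77371252455336267181195264 ≈ 0.995.
Is E[X] < 1? YES.
Since E[X] < 1, there exists a 4-coloring of K_{2022} with no monochromatic K_10; hence R_4(10) > 2022.

E[X] = 76967611307868523348984449/77371252455336267181195264 ≈ 0.995; E[X] < 1, so R_4(10) > 2022.


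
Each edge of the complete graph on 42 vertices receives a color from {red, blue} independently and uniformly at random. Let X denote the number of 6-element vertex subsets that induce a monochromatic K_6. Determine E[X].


Let X = Σ_S X_S over the C(42, 6) = 5245786 subsets S of size 6, where X_S = 1 if the K_6 on S is monochromatic.
For a fixed S, the K_6 on S has C(6, 2) = 15 edges. P[all 15 edges red] = (1/2)^15, and likewise for blue, so P[monochromatic] = 2·(1/2)^15 = 2^{1 − 15} = 1/16384.
By linearity: E[X] = C(42, 6) · 2^{1 − 15} = 5245786 · 1/16384 = 2622893/8192.
Numerically: E[X] ≈ 320.17737.

E[X] = C(42,6)·2^(1−C(6,2)) = 2622893/8192 ≈ 320.17737.


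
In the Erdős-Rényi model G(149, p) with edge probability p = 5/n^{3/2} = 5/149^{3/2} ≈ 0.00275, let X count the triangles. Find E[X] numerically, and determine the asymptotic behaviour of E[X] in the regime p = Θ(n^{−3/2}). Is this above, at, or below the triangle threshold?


Number of potential triangles: C(149, 3) = 540274.
Each occurs with probability p³ ≈ (0.00275)³ ≈ 2.07765e-08.
By linearity: E[X] = C(149, 3)·p³ ≈ 540274 · 2.07765e-08 ≈ 0.011.
Since α = 3/2 > 1, p = c/n^{3/2} = o(1/n) is below the triangle threshold p ~ 1/n. Asymptotically E[X] ~ (c³/6)·n^{3(1−α)} = (5³/6)·n^{-1.5} → 0, so by Markov's inequality G has no triangles w.h.p.

E[X] ≈ 0.011; in regime p = Θ(1/n^{3/2}) E[X] tends to 0 (below the triangle threshold p ~ 1/n).


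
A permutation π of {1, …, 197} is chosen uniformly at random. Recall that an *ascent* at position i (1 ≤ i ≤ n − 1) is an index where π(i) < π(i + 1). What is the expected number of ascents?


Write X = Σ X_I over i = 1, …, 196, with X_I the indicator of one ascent.
There are 196 indicators.
For each fixed i, the pair (π(i), π(i+1)) is a uniformly random ordered pair of distinct values from {1, …, 197}; by symmetry P[π(i) < π(i+1)] = 1/2.
By linearity: E[X] = 196 · (1/2) = (197 − 1) · (1/2) = 98 ≈ 98.0000.

E[X] = 98 = 98.0000.


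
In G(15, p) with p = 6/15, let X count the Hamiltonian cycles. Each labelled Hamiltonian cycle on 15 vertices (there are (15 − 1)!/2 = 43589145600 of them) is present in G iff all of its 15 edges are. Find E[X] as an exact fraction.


K_15 has (15 − 1)!/2 = 43589145600 labelled Hamiltonian cycles.
For each such Hamiltonian cycle H, let X_H = 1 if all 15 edges of H are present in G. Then P[X_H = 1] = p^{15} = (2/5)^{15} = 32768/30517578125.
By linearity: E[X] = Σ_H E[X_H] = 43589145600 · p^{15} = 43589145600 · 32768/30517578125 = 57133164920832/1220703125.
Numerically: E[X] ≈ 4.68e+04.

E[X] = 43589145600 · (2/5)^{15} = 57133164920832/1220703125 ≈ 4.68e+04.


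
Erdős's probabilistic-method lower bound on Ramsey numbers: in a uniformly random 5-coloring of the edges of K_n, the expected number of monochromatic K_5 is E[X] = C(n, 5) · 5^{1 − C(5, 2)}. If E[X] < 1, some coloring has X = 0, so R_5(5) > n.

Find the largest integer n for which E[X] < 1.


We need C(n, 5) · 5^{1 − 10} < 1, i.e. C(n, 5) < 5^{10 − 1} = 1953125.
Check values of n near the boundary:
  n = 47: C(47, 5) = 1533939; 1533939 < 1953125? YES
  n = 48: C(48, 5) = 1712304; 1712304 < 1953125? YES
  n = 49: C(49, 5) = 1906884; 1906884 < 1953125? YES
  n = 50: C(50, 5) = 2118760; 2118760 < 1953125? NO
  n = 51: C(51, 5) = 2349060; 2349060 < 1953125? NO
The largest n with C(n, 5) < 1953125 is n = 49 (where E[X] = 1906884/1953125 ≈ 0.9763). Hence R_5(5) > 49, i.e. R_5(5) ≥ 50.

Largest n = 49; hence R_5(5) > 49.


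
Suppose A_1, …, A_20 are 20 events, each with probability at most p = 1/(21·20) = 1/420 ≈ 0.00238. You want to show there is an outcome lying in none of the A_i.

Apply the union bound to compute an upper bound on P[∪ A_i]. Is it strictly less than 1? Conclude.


Union bound: P[∪_{i=1}^{20} A_i] ≤ Σ_i P[A_i] ≤ 20·p = 20·(1/420) = 1/21.
Numerically: 1/21 ≈ 0.04762.
Is 1/21 < 1? YES.
Since P[∪ A_i] ≤ 1/21 < 1, the complement has P[∩ A_i^c] ≥ 1 − 1/21 = 20/21 > 0, so some outcome avoids every A_i.

20·p = 1/21 ≈ 0.04762; existence CERTIFIED by the union bound.


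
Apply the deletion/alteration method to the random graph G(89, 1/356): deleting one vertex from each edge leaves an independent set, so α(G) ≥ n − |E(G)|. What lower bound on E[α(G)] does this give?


E[|E(G)|] = C(89, 2)·p = 3916 · (1/356) = 11.
E[α(G)] ≥ n − E[|E(G)|] = 89 − 11 = 78.
Numerically: ≈ 78.00000.
(This is only a lower bound; the true E[α(G)] may be larger.)

E[α(G)] ≥ 78 ≈ 78.00000.


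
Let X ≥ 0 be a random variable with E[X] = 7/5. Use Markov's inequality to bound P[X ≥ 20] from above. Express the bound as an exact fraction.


μ = E[X] = 7/5, a = 20.
Markov: P[X ≥ 20] ≤ μ/a = (7/5)/20 = 7/100.
Numerically: ≈ 0.070.
(Since a = 20 > μ = 1.400, the bound 7/100 is < 1 and informative.)

P[X ≥ 20] ≤ 7/100 ≈ 0.070.


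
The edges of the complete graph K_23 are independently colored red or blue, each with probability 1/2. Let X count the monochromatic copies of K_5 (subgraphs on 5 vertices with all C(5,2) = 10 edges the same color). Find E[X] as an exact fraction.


Let X = Σ_S X_S over the C(23, 5) = 33649 subsets S of size 5, where X_S = 1 if the K_5 on S is monochromatic.
For a fixed S, the K_5 on S has C(5, 2) = 10 edges. P[all 10 edges red] = (1/2)^10, and likewise for blue, so P[monochromatic] = 2·(1/2)^10 = 2^{1 − 10} = 1/512.
Summing: E[X] = C(23, 5) · 2^{1 − 10} = 33649 · 1/512 = 33649/512.
Numerically: E[X] ≈ 65.721.

E[X] = C(23,5)·2^(1−C(5,2)) = 33649/512 ≈ 65.721.


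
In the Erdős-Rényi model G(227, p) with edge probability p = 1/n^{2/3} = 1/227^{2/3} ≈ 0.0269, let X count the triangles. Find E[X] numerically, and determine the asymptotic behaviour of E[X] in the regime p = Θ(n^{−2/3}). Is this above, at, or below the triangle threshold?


Number of potential triangles: C(227, 3) = 1923825.
Each occurs with probability p³ ≈ (0.0269)³ ≈ 1.94065e-05.
By linearity: E[X] = C(227, 3)·p³ ≈ 1923825 · 1.94065e-05 ≈ 37.335.
Since α = 2/3 < 1, p = c/n^{2/3} ≫ 1/n is above the triangle threshold p ~ 1/n. Asymptotically E[X] ~ (c³/6)·n^{3(1−α)} = (1³/6)·n^{1} → ∞; triangles are abundant w.h.p.

E[X] ≈ 37.335; in regime p = Θ(1/n^{2/3}) E[X] diverges (above the triangle threshold p ~ 1/n).


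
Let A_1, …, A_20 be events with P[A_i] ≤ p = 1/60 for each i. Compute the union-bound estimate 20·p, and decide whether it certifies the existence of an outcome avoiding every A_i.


Union bound: P[∪_{i=1}^{20} A_i] ≤ Σ_i P[A_i] ≤ 20·p = 20·(1/60) = 1/3.
Numerically: 1/3 ≈ 0.333.
Is 1/3 < 1? YES.
Since P[∪ A_i] ≤ 1/3 < 1, the complement has P[∩ A_i^c] ≥ 1 − 1/3 = 2/3 > 0, so some outcome avoids every A_i.

20·p = 1/3 ≈ 0.333; existence CERTIFIED by the union bound.


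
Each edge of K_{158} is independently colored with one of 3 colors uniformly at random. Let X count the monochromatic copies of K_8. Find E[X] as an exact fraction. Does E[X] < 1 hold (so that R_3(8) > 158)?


E[X] = C(158, 8) · 3^{1 − 28} = 8044984271181 · 3^{−27} = 8044984271181/7625597484987.
As a reduced fraction: E[X] = 2681661423727/2541865828329 ≈ 1.054997.
Is E[X] < 1? NO.
Since E[X] ≥ 1, the first-moment bound is inconclusive at n = 158; it does NOT by itself certify R_3(8) > 158.

E[X] = 2681661423727/2541865828329 ≈ 1.054997; E[X] ≥ 1; first-moment method inconclusive here.


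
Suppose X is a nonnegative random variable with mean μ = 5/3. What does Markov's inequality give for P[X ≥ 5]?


μ = E[X] = 5/3, a = 5.
Markov: P[X ≥ 5] ≤ μ/a = (5/3)/5 = 1/3.
Numerically: ≈ 0.3333.
(Since a = 5 > μ = 1.6667, the bound 1/3 is < 1 and informative.)

P[X ≥ 5] ≤ 1/3 ≈ 0.3333.


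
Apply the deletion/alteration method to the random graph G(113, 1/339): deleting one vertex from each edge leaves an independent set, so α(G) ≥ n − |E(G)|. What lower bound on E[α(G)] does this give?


E[|E(G)|] = C(113, 2)·p = 6328 · (1/339) = 56/3.
E[α(G)] ≥ n − E[|E(G)|] = 113 − 56/3 = 283/3.
Numerically: ≈ 94.333.
(This is only a lower bound; the true E[α(G)] may be larger.)

E[α(G)] ≥ 283/3 ≈ 94.333.


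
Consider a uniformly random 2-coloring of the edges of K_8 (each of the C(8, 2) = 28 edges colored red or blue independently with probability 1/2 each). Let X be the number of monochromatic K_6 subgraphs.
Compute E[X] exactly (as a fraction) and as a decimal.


Let X = Σ_S X_S over the C(8, 6) = 28 subsets S of size 6, where X_S = 1 if the K_6 on S is monochromatic.
For a fixed S, the K_6 on S has C(6, 2) = 15 edges. P[all 15 edges red] = (1/2)^15, and likewise for blue, so P[monochromatic] = 2·(1/2)^15 = 2^{1 − 15} = 1/16384.
By linearity: E[X] = C(8, 6) · 2^{1 − 15} = 28 · 1/16384 = 7/4096.
Numerically: E[X] ≈ 0.002.

E[X] = C(8,6)·2^(1−C(6,2)) = 7/4096 ≈ 0.002.


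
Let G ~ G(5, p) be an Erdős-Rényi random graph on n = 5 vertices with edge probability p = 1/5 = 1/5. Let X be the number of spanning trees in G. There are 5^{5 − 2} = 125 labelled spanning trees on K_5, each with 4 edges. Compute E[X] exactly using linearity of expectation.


K_5 has 5^{5 − 2} = 125 labelled spanning trees.
For each such spanning tree H, let X_H = 1 if all 4 edges of H are present in G. Then P[X_H = 1] = p^{4} = (1/5)^{4} = 1/625.
By linearity of expectation: E[X] = Σ_H E[X_H] = 125 · p^{4} = 125 · 1/625 = 1/5.
Numerically: E[X] ≈ 0.2.

E[X] = 125 · (1/5)^{4} = 1/5 ≈ 0.2.


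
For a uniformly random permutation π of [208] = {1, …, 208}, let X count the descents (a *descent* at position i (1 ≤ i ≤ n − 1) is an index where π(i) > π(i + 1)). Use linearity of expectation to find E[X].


Write X = Σ X_I over i = 1, …, 207, with X_I the indicator of one descent.
There are 207 indicators.
For each fixed i, the pair (π(i), π(i+1)) is a uniformly random ordered pair of distinct values from {1, …, 208}; by symmetry P[π(i) > π(i+1)] = 1/2.
By linearity: E[X] = 207 · (1/2) = (208 − 1) · (1/2) = 207/2 ≈ 103.5000.

E[X] = 207/2 = 103.5000.


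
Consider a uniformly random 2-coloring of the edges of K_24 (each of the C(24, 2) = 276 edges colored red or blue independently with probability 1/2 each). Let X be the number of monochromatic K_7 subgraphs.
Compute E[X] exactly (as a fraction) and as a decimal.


Let X = Σ_S X_S over the C(24, 7) = 346104 subsets S of size 7, where X_S = 1 if the K_7 on S is monochromatic.
For a fixed S, the K_7 on S has C(7, 2) = 21 edges. P[all 21 edges red] = (1/2)^21, and likewise for blue, so P[monochromatic] = 2·(1/2)^21 = 2^{1 − 21} = 1/1048576.
By linearity: E[X] = C(24, 7) · 2^{1 − 21} = 346104 · 1/1048576 = 43263/131072.
Numerically: E[X] ≈ 0.33007.

E[X] = C(24,7)·2^(1−C(7,2)) = 43263/131072 ≈ 0.33007.


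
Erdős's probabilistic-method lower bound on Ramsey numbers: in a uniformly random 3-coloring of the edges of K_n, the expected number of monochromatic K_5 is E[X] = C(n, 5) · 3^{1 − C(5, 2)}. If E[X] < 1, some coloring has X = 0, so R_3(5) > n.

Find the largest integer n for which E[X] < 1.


We need C(n, 5) · 3^{1 − 10} < 1, i.e. C(n, 5) < 3^{10 − 1} = 19683.
Check values of n near the boundary:
  n = 16: C(16, 5) = 4368; 4368 < 19683? YES
  n = 17: C(17, 5) = 6188; 6188 < 19683? YES
  n = 18: C(18, 5) = 8568; 8568 < 19683? YES
  n = 19: C(19, 5) = 11628; 11628 < 19683? YES
  n = 20: C(20, 5) = 15504; 15504 < 19683? YES
  n = 21: C(21, 5) = 20349; 20349 < 19683? NO
  n = 22: C(22, 5) = 26334; 26334 < 19683? NO
The largest n with C(n, 5) < 19683 is n = 20 (where E[X] = 5168/6561 ≈ 0.7876848). Hence R_3(5) > 20, i.e. R_3(5) ≥ 21.

Largest n = 20; hence R_3(5) > 20.


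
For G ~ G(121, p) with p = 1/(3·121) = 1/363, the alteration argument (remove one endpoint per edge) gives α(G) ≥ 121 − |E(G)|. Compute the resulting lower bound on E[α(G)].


E[|E(G)|] = C(121, 2)·p = 7260 · (1/363) = 20.
E[α(G)] ≥ n − E[|E(G)|] = 121 − 20 = 101.
Numerically: ≈ 101.0000.
(This is only a lower bound; the true E[α(G)] may be larger.)

E[α(G)] ≥ 101 ≈ 101.0000.


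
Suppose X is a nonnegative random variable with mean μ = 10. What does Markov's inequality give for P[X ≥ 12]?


μ = E[X] = 10, a = 12.
Markov: P[X ≥ 12] ≤ μ/a = (10)/12 = 5/6.
Numerically: ≈ 0.83333.
(Since a = 12 > μ = 10.00000, the bound 5/6 is < 1 and informative.)

P[X ≥ 12] ≤ 5/6 ≈ 0.83333.


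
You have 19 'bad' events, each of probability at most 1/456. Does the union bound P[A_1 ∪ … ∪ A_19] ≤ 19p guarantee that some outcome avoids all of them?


Union bound: P[∪_{i=1}^{19} A_i] ≤ Σ_i P[A_i] ≤ 19·p = 19·(1/456) = 1/24.
Numerically: 1/24 ≈ 0.04167.
Is 1/24 < 1? YES.
Since P[∪ A_i] ≤ 1/24 < 1, the complement has P[∩ A_i^c] ≥ 1 − 1/24 = 23/24 > 0, so some outcome avoids every A_i.

19·p = 1/24 ≈ 0.04167; existence CERTIFIED by the union bound.


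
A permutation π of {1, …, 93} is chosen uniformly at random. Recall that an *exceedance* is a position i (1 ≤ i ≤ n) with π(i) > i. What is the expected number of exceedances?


Write X = Σ_{i=1}^{93} X_i, where X_i = 1_{π(i) > i}.
For each fixed i, π(i) is uniform over {1, …, 93} (marginal of a uniform permutation), so P[π(i) > i] = (n − i)/n. Summing: Σ_{i=1}^{93} (n − i)/n = (0 + 1 + … + 92)/93 = 93(93 − 1)/(2·93) = (93 − 1)/2.
Hence E[X] = Σ_{i=1}^{93} (93 − i)/93 = 46 ≈ 46.000.

E[X] = 46 = 46.000.


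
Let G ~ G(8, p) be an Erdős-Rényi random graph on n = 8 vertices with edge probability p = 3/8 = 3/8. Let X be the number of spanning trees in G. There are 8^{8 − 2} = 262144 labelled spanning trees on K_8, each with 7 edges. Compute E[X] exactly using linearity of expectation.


K_8 has 8^{8 − 2} = 262144 labelled spanning trees.
For each such spanning tree H, let X_H = 1 if all 7 edges of H are present in G. Then P[X_H = 1] = p^{7} = (3/8)^{7} = 2187/2097152.
By linearity of expectation: E[X] = Σ_H E[X_H] = 262144 · p^{7} = 262144 · 2187/2097152 = 2187/8.
Numerically: E[X] ≈ 273.

E[X] = 262144 · (3/8)^{7} = 2187/8 ≈ 273.


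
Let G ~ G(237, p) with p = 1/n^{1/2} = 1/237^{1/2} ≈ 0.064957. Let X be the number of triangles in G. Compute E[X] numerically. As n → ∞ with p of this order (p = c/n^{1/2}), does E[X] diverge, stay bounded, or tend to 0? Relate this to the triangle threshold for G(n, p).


Number of potential triangles: C(237, 3) = 2190670.
Each occurs with probability p³ ≈ (0.064957)³ ≈ 2.74080085e-04.
By linearity: E[X] = C(237, 3)·p³ ≈ 2190670 · 2.74080085e-04 ≈ 600.419021.
Since α = 1/2 < 1, p = c/n^{1/2} ≫ 1/n is above the triangle threshold p ~ 1/n. Asymptotically E[X] ~ (c³/6)·n^{3(1−α)} = (1³/6)·n^{1.5} → ∞; triangles are abundant w.h.p.

E[X] ≈ 600.419021; in regime p = Θ(1/n^{1/2}) E[X] diverges (above the triangle threshold p ~ 1/n).


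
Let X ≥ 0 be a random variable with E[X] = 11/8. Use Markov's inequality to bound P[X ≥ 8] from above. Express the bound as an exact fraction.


μ = E[X] = 11/8, a = 8.
Markov: P[X ≥ 8] ≤ μ/a = (11/8)/8 = 11/64.
Numerically: ≈ 0.171875.
(Since a = 8 > μ = 1.375000, the bound 11/64 is < 1 and informative.)

P[X ≥ 8] ≤ 11/64 ≈ 0.171875.


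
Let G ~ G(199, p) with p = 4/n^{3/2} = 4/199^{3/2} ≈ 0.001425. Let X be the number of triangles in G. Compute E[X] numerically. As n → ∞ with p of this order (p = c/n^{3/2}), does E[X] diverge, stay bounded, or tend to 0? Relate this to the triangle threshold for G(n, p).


Number of potential triangles: C(199, 3) = 1293699.
Each occurs with probability p³ ≈ (0.001425)³ ≈ 2.892951e-09.
By linearity: E[X] = C(199, 3)·p³ ≈ 1293699 · 2.892951e-09 ≈ 0.0037.
Since α = 3/2 > 1, p = c/n^{3/2} = o(1/n) is below the triangle threshold p ~ 1/n. Asymptotically E[X] ~ (c³/6)·n^{3(1−α)} = (4³/6)·n^{-1.5} → 0, so by Markov's inequality G has no triangles w.h.p.

E[X] ≈ 0.0037; in regime p = Θ(1/n^{3/2}) E[X] tends to 0 (below the triangle threshold p ~ 1/n).


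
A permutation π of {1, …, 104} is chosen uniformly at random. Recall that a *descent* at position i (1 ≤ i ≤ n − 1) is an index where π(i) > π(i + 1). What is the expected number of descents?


Write X = Σ X_I over i = 1, …, 103, with X_I the indicator of one descent.
There are 103 indicators.
For each fixed i, the pair (π(i), π(i+1)) is a uniformly random ordered pair of distinct values from {1, …, 104}; by symmetry P[π(i) > π(i+1)] = 1/2.
By linearity: E[X] = 103 · (1/2) = (104 − 1) · (1/2) = 103/2 ≈ 51.500.

E[X] = 103/2 = 51.500.


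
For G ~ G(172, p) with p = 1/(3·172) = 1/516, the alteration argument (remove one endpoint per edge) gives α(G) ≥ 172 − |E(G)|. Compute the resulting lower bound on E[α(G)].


E[|E(G)|] = C(172, 2)·p = 14706 · (1/516) = 57/2.
E[α(G)] ≥ n − E[|E(G)|] = 172 − 57/2 = 287/2.
Numerically: ≈ 143.50000.
(This is only a lower bound; the true E[α(G)] may be larger.)

E[α(G)] ≥ 287/2 ≈ 143.50000.


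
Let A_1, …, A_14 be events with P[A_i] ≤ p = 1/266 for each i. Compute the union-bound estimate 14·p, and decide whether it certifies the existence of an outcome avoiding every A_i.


Union bound: P[∪_{i=1}^{14} A_i] ≤ Σ_i P[A_i] ≤ 14·p = 14·(1/266) = 1/19.
Numerically: 1/19 ≈ 0.053.
Is 1/19 < 1? YES.
Since P[∪ A_i] ≤ 1/19 < 1, the complement has P[∩ A_i^c] ≥ 1 − 1/19 = 18/19 > 0, so some outcome avoids every A_i.

14·p = 1/19 ≈ 0.053; existence CERTIFIED by the union bound.


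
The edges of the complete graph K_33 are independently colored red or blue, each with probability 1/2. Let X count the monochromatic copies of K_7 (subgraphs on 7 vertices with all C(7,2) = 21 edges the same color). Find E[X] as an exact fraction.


Let X = Σ_S X_S over the C(33, 7) = 4272048 subsets S of size 7, where X_S = 1 if the K_7 on S is monochromatic.
For a fixed S, the K_7 on S has C(7, 2) = 21 edges. P[all 21 edges red] = (1/2)^21, and likewise for blue, so P[monochromatic] = 2·(1/2)^21 = 2^{1 − 21} = 1/1048576.
By linearity of expectation: E[X] = C(33, 7) · 2^{1 − 21} = 4272048 · 1/1048576 = 267003/65536.
Numerically: E[X] ≈ 4.0741.

E[X] = C(33,7)·2^(1−C(7,2)) = 267003/65536 ≈ 4.0741.


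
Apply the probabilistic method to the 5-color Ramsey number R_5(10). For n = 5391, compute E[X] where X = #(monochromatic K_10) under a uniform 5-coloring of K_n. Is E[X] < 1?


E[X] = C(5391, 10) · 5^{1 − 45} = 5666344714787188828795213697883 · 5^{−44} = 5666344714787188828795213697883/5684341886080801486968994140625.
As a reduced fraction: E[X] = 5666344714787188828795213697883/5684341886080801486968994140625 ≈ 0.99683.
Is E[X] < 1? YES.
Since E[X] < 1, there exists a 5-coloring of K_{5391} with no monochromatic K_10; hence R_5(10) > 5391.

E[X] = 5666344714787188828795213697883/5684341886080801486968994140625 ≈ 0.99683; E[X] < 1, so R_5(10) > 5391.


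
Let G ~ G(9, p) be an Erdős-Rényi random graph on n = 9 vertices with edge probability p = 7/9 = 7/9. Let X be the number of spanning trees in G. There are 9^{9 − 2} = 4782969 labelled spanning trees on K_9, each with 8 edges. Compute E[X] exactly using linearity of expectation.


K_9 has 9^{9 − 2} = 4782969 labelled spanning trees.
For each such spanning tree H, let X_H = 1 if all 8 edges of H are present in G. Then P[X_H = 1] = p^{8} = (7/9)^{8} = 5764801/43046721.
By linearity of expectation: E[X] = Σ_H E[X_H] = 4782969 · p^{8} = 4782969 · 5764801/43046721 = 5764801/9.
Numerically: E[X] ≈ 6.4053e+05.

E[X] = 4782969 · (7/9)^{8} = 5764801/9 ≈ 6.4053e+05.


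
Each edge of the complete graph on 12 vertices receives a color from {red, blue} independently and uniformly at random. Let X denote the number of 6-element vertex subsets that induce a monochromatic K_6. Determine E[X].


Let X = Σ_S X_S over the C(12, 6) = 924 subsets S of size 6, where X_S = 1 if the K_6 on S is monochromatic.
For a fixed S, the K_6 on S has C(6, 2) = 15 edges. P[all 15 edges red] = (1/2)^15, and likewise for blue, so P[monochromatic] = 2·(1/2)^15 = 2^{1 − 15} = 1/16384.
By linearity: E[X] = C(12, 6) · 2^{1 − 15} = 924 · 1/16384 = 231/4096.
Numerically: E[X] ≈ 0.056.

E[X] = C(12,6)·2^(1−C(6,2)) = 231/4096 ≈ 0.056.


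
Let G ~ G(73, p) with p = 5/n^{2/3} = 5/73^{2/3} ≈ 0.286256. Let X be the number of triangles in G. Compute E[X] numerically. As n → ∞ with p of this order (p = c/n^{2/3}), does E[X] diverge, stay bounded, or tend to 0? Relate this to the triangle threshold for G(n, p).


Number of potential triangles: C(73, 3) = 62196.
Each occurs with probability p³ ≈ (0.286256)³ ≈ 2.34565585e-02.
By linearity: E[X] = C(73, 3)·p³ ≈ 62196 · 2.34565585e-02 ≈ 1458.904110.
Since α = 2/3 < 1, p = c/n^{2/3} ≫ 1/n is above the triangle threshold p ~ 1/n. Asymptotically E[X] ~ (c³/6)·n^{3(1−α)} = (5³/6)·n^{1} → ∞; triangles are abundant w.h.p.

E[X] ≈ 1458.904110; in regime p = Θ(1/n^{2/3}) E[X] diverges (above the triangle threshold p ~ 1/n).


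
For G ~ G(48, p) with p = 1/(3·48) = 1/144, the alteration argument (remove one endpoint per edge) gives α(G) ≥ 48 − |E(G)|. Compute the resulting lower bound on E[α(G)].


E[|E(G)|] = C(48, 2)·p = 1128 · (1/144) = 47/6.
E[α(G)] ≥ n − E[|E(G)|] = 48 − 47/6 = 241/6.
Numerically: ≈ 40.167.
(This is only a lower bound; the true E[α(G)] may be larger.)

E[α(G)] ≥ 241/6 ≈ 40.167.


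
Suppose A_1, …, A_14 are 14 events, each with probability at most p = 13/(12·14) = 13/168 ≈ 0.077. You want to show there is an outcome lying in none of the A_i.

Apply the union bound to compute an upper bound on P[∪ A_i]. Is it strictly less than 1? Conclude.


Union bound: P[∪_{i=1}^{14} A_i] ≤ Σ_i P[A_i] ≤ 14·p = 14·(13/168) = 13/12.
Numerically: 13/12 ≈ 1.083.
Is 13/12 < 1? NO.
Since the bound 13/12 is ≥ 1, the union bound is uninformative here; it does NOT by itself certify existence.

14·p = 13/12 ≈ 1.083; existence NOT certified by the union bound.


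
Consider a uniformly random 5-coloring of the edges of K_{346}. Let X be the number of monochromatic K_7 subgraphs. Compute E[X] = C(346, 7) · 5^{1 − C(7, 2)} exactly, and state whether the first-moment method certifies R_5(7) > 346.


E[X] = C(346, 7) · 5^{1 − 21} = 110809404801480 · 5^{−20} = 110809404801480/95367431640625.
As a reduced fraction: E[X] = 22161880960296/19073486328125 ≈ 1.1619208.
Is E[X] < 1? NO.
Since E[X] ≥ 1, the first-moment bound is inconclusive at n = 346; it does NOT by itself certify R_5(7) > 346.

E[X] = 22161880960296/19073486328125 ≈ 1.1619208; E[X] ≥ 1; first-moment method inconclusive here.


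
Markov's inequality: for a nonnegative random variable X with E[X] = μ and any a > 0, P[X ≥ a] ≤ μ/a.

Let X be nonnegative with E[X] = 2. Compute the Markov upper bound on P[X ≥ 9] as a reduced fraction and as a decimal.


μ = E[X] = 2, a = 9.
Markov: P[X ≥ 9] ≤ μ/a = (2)/9 = 2/9.
Numerically: ≈ 0.222222.
(Since a = 9 > μ = 2.000000, the bound 2/9 is < 1 and informative.)

P[X ≥ 9] ≤ 2/9 ≈ 0.222222.


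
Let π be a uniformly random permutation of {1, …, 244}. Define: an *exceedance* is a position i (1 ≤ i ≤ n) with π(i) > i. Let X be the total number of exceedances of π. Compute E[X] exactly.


Write X = Σ_{i=1}^{244} X_i, where X_i = 1_{π(i) > i}.
For each fixed i, π(i) is uniform over {1, …, 244} (marginal of a uniform permutation), so P[π(i) > i] = (n − i)/n. Summing: Σ_{i=1}^{244} (n − i)/n = (0 + 1 + … + 243)/244 = 244(244 − 1)/(2·244) = (244 − 1)/2.
Hence E[X] = Σ_{i=1}^{244} (244 − i)/244 = 243/2 ≈ 121.50000.

E[X] = 243/2 = 121.50000.


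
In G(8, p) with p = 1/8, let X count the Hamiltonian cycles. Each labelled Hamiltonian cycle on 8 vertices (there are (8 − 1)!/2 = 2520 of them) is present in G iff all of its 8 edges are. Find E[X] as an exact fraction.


K_8 has (8 − 1)!/2 = 2520 labelled Hamiltonian cycles.
For each such Hamiltonian cycle H, let X_H = 1 if all 8 edges of H are present in G. Then P[X_H = 1] = p^{8} = (1/8)^{8} = 1/16777216.
By linearity of expectation: E[X] = Σ_H E[X_H] = 2520 · p^{8} = 2520 · 1/16777216 = 315/2097152.
Numerically: E[X] ≈ 0.0001502.

E[X] = 2520 · (1/8)^{8} = 315/2097152 ≈ 0.0001502.


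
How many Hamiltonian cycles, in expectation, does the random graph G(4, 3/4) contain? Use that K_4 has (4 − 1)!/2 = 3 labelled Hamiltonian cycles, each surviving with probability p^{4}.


K_4 has (4 − 1)!/2 = 3 labelled Hamiltonian cycles.
For each such Hamiltonian cycle H, let X_H = 1 if all 4 edges of H are present in G. Then P[X_H = 1] = p^{4} = (3/4)^{4} = 81/256.
By linearity: E[X] = Σ_H E[X_H] = 3 · p^{4} = 3 · 81/256 = 243/256.
Numerically: E[X] ≈ 0.94922.

E[X] = 3 · (3/4)^{4} = 243/256 ≈ 0.94922.


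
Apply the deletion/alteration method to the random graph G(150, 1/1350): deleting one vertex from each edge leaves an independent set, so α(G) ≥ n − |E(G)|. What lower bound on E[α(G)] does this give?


E[|E(G)|] = C(150, 2)·p = 11175 · (1/1350) = 149/18.
E[α(G)] ≥ n − E[|E(G)|] = 150 − 149/18 = 2551/18.
Numerically: ≈ 141.7222.
(This is only a lower bound; the true E[α(G)] may be larger.)

E[α(G)] ≥ 2551/18 ≈ 141.7222.


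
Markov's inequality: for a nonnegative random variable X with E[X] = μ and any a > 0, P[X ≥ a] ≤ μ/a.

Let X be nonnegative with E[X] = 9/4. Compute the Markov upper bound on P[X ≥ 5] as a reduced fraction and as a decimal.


μ = E[X] = 9/4, a = 5.
Markov: P[X ≥ 5] ≤ μ/a = (9/4)/5 = 9/20.
Numerically: ≈ 0.450000.
(Since a = 5 > μ = 2.250000, the bound 9/20 is < 1 and informative.)

P[X ≥ 5] ≤ 9/20 ≈ 0.450000.


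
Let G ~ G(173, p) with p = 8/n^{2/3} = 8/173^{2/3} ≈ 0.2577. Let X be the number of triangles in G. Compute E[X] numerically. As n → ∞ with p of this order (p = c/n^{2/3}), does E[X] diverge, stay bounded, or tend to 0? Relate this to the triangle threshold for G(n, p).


Number of potential triangles: C(173, 3) = 848046.
Each occurs with probability p³ ≈ (0.2577)³ ≈ 1.710715e-02.
By linearity: E[X] = C(173, 3)·p³ ≈ 848046 · 1.710715e-02 ≈ 14507.6532.
Since α = 2/3 < 1, p = c/n^{2/3} ≫ 1/n is above the triangle threshold p ~ 1/n. Asymptotically E[X] ~ (c³/6)·n^{3(1−α)} = (8³/6)·n^{1} → ∞; triangles are abundant w.h.p.

E[X] ≈ 14507.6532; in regime p = Θ(1/n^{2/3}) E[X] diverges (above the triangle threshold p ~ 1/n).


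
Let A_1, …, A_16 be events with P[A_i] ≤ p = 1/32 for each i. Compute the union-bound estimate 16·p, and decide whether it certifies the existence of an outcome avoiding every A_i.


Union bound: P[∪_{i=1}^{16} A_i] ≤ Σ_i P[A_i] ≤ 16·p = 16·(1/32) = 1/2.
Numerically: 1/2 ≈ 0.500.
Is 1/2 < 1? YES.
Since P[∪ A_i] ≤ 1/2 < 1, the complement has P[∩ A_i^c] ≥ 1 − 1/2 = 1/2 > 0, so some outcome avoids every A_i.

16·p = 1/2 ≈ 0.500; existence CERTIFIED by the union bound.


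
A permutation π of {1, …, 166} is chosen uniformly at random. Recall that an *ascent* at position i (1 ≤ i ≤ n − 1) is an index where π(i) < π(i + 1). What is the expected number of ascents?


Write X = Σ X_I over i = 1, …, 165, with X_I the indicator of one ascent.
There are 165 indicators.
For each fixed i, the pair (π(i), π(i+1)) is a uniformly random ordered pair of distinct values from {1, …, 166}; by symmetry P[π(i) < π(i+1)] = 1/2.
By linearity: E[X] = 165 · (1/2) = (166 − 1) · (1/2) = 165/2 ≈ 82.50000.

E[X] = 165/2 = 82.50000.


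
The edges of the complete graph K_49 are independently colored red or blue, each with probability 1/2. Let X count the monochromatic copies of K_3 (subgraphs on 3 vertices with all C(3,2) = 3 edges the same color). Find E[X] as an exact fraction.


Let X = Σ_S X_S over the C(49, 3) = 18424 subsets S of size 3, where X_S = 1 if the K_3 on S is monochromatic.
For a fixed S, the K_3 on S has C(3, 2) = 3 edges. P[all 3 edges red] = (1/2)^3, and likewise for blue, so P[monochromatic] = 2·(1/2)^3 = 2^{1 − 3} = 1/4.
By linearity: E[X] = C(49, 3) · 2^{1 − 3} = 18424 · 1/4 = 4606.
Numerically: E[X] ≈ 4606.0000.

E[X] = C(49,3)·2^(1−C(3,2)) = 4606 ≈ 4606.0000.


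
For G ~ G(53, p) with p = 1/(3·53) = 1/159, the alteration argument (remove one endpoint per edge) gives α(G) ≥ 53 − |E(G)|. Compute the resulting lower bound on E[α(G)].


E[|E(G)|] = C(53, 2)·p = 1378 · (1/159) = 26/3.
E[α(G)] ≥ n − E[|E(G)|] = 53 − 26/3 = 133/3.
Numerically: ≈ 44.33333.
(This is only a lower bound; the true E[α(G)] may be larger.)

E[α(G)] ≥ 133/3 ≈ 44.33333.


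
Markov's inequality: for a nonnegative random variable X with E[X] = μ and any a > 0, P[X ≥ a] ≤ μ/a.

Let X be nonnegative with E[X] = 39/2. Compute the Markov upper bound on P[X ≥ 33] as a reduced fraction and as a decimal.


μ = E[X] = 39/2, a = 33.
Markov: P[X ≥ 33] ≤ μ/a = (39/2)/33 = 13/22.
Numerically: ≈ 0.591.
(Since a = 33 > μ = 19.500, the bound 13/22 is < 1 and informative.)

P[X ≥ 33] ≤ 13/22 ≈ 0.591.


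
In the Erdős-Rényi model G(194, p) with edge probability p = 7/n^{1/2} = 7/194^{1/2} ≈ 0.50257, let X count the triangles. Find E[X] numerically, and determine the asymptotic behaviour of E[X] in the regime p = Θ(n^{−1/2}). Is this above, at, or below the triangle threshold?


Number of potential triangles: C(194, 3) = 1198144.
Each occurs with probability p³ ≈ (0.50257)³ ≈ 1.2693796e-01.
By linearity: E[X] = C(194, 3)·p³ ≈ 1198144 · 1.2693796e-01 ≈ 152089.95886.
Since α = 1/2 < 1, p = c/n^{1/2} ≫ 1/n is above the triangle threshold p ~ 1/n. Asymptotically E[X] ~ (c³/6)·n^{3(1−α)} = (7³/6)·n^{1.5} → ∞; triangles are abundant w.h.p.

E[X] ≈ 152089.95886; in regime p = Θ(1/n^{1/2}) E[X] diverges (above the triangle threshold p ~ 1/n).


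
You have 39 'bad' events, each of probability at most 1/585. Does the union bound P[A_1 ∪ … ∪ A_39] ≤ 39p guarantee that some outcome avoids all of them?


Union bound: P[∪_{i=1}^{39} A_i] ≤ Σ_i P[A_i] ≤ 39·p = 39·(1/585) = 1/15.
Numerically: 1/15 ≈ 0.0667.
Is 1/15 < 1? YES.
Since P[∪ A_i] ≤ 1/15 < 1, the complement has P[∩ A_i^c] ≥ 1 − 1/15 = 14/15 > 0, so some outcome avoids every A_i.

39·p = 1/15 ≈ 0.0667; existence CERTIFIED by the union bound.
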